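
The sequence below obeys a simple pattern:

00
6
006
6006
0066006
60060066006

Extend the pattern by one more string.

006600660060066006

This is a Fibonacci-style word recurrence s(k) = s(k−2)·s(k−1): e.g. 00·6 = 006.
The next term joins 0066006 and 60060066006.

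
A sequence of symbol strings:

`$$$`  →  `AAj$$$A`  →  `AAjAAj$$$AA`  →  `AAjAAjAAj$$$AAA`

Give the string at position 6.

AAjAAjAAjAAjAAj$$$AAAAA

s(k+1) = AAj·s(k)·A, so each term gains AAj as a prefix and A as a suffix.
From AAjAAjAAj$$$AAA, 2 further steps: AAjAAjAAj$$$AAA → AAjAAjAAjAAj$$$AAAA → (answer).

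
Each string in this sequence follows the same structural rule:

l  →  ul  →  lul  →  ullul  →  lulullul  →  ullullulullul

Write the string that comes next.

lulullulullullulullul

This is a Fibonacci-style word recurrence s(k) = s(k−2)·s(k−1): e.g. l·ul = lul.
The next term joins lulullul and ullullulullul.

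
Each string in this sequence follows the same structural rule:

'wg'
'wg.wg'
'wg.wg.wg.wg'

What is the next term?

wg.wg.wg.wg.wg.wg.wg.wg

s(k+1) = s(k)·.·s(k) — each term doubles the last with '.' between the halves.
So the next term is two copies of wg.wg.wg.wg with '.' between the halves.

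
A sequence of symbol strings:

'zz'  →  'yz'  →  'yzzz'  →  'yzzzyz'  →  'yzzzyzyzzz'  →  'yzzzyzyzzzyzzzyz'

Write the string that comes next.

yzzzyzyzzzyzzzyzyzzzyzyzzz

This is a Fibonacci-style word recurrence s(k) = s(k−1)·s(k−2): e.g. yz·zz = yzzz.
Continuing: yzzzyzyzzzyzzzyz · yzzzyzyzzz gives term 7.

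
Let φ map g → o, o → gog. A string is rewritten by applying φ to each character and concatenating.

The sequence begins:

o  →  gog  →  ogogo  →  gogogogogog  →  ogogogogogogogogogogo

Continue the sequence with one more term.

Rewriting the 21 symbols of ogogogogogogogogogogo one by one yields gog o gog o gog o gog o gog o gog o gog o gog o gog o gog o gog; concatenated:

gogogogogogogogogogogogogogogogogogogogogog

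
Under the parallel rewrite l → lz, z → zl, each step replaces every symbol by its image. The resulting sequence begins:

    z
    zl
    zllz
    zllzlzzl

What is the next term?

Apply φ to zllzlzzl symbol by symbol: z→zl, l→lz, l→lz, z→zl, l→lz, z→zl, z→zl, l→lz; joined: zl lz lz zl lz zl zl lz.

zllzlzzllzzlzllz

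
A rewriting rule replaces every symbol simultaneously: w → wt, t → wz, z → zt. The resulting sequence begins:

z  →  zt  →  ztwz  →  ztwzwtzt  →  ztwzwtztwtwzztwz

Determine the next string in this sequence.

Replace each of the 16 characters of ztwzwtztwtwzztwz in place — zt wz wt zt wt wz zt wz wt wz wt zt zt wz wt zt — and concatenate.

ztwzwtztwtwzztwzwtwzwtztztwzwtzt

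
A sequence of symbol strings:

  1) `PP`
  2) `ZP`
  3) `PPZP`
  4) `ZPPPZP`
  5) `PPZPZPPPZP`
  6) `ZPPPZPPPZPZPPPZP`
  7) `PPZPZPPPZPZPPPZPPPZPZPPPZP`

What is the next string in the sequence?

ZPPPZPPPZPZPPPZPPPZPZPPPZPZPPPZPPPZPZPPPZP

Each term (from the third on) is the two preceding terms concatenated in order: term 3 = PP·ZP = PPZP.
Continuing: ZPPPZPPPZPZPPPZP · PPZPZPPPZPZPPPZPPPZPZPPPZP gives term 8.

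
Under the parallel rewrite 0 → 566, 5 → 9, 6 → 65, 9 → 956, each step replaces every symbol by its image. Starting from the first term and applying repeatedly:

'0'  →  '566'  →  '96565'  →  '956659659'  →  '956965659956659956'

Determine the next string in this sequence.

Rewriting the 18 symbols of 956965659956659956 one by one yields 956 9 65 956 65 9 65 9 956 956 9 65 65 9 956 956 9 65; concatenated:

956965956659659956956965659956956965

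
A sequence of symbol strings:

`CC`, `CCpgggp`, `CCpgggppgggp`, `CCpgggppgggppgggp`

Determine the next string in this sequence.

Every step adds pgggp to the end: s(k+1) = s(k)·pgggp.
So the next term is CCpgggppgggppgggp·pgggp.

CCpgggppgggppgggppgggp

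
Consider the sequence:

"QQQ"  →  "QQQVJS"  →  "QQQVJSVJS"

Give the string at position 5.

QQQVJSVJSVJSVJS

Every step adds VJS to the end: s(k+1) = s(k)·VJS.
From QQQVJSVJS, 2 further steps: QQQVJSVJS → QQQVJSVJSVJS → (answer).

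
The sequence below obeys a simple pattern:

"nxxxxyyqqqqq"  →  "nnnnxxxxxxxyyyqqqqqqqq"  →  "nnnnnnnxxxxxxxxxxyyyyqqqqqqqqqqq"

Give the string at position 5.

The n-th term is 3n-2 n's then 3n+1 x's then n+1 y's then 3n+2 q's (n = 1, 2, …).
For term 5, n = 5, so the run lengths are 13, 16, 6, 17.

nnnnnnnnnnnnnxxxxxxxxxxxxxxxxyyyyyyqqqqqqqqqqqqqqqqq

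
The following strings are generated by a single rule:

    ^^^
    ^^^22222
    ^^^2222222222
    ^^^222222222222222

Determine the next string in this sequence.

The strings grow by a fixed suffix 22222 each time.
Applying this once more to ^^^222222222222222:

^^^22222222222222222222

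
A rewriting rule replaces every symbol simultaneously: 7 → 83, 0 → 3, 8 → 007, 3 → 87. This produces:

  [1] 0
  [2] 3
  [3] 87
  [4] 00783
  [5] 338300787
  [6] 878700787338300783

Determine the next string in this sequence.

Applying the rule to each of the 18 symbols of 878700787338300783 gives the pieces 007 83 007 83 3 3 83 007 83 87 87 007 87 3 3 83 007 87, which concatenate to the answer.

0078300783338300783878700787338300787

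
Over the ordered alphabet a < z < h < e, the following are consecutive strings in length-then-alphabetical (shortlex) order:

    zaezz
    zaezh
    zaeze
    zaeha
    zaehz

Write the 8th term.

Continuing the enumeration 3 steps past zaehz: zaehz → zaehh → zaehe → (answer).

zaeea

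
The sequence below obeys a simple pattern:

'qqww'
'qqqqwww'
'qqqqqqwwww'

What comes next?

Each string has the form q^{2n} w^{n+1} (n = 1, 2, …).
For the next term, n = 4, so the run lengths are 8, 5.

qqqqqqqqwwwww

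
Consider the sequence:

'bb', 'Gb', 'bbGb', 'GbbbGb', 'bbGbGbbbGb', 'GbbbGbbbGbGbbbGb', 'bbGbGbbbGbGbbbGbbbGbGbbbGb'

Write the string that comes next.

Each term (from the third on) is the two preceding terms concatenated in order: term 3 = bb·Gb = bbGb.
Continuing: GbbbGbbbGbGbbbGb · bbGbGbbbGbGbbbGbbbGbGbbbGb gives term 8.

GbbbGbbbGbGbbbGbbbGbGbbbGbGbbbGbbbGbGbbbGb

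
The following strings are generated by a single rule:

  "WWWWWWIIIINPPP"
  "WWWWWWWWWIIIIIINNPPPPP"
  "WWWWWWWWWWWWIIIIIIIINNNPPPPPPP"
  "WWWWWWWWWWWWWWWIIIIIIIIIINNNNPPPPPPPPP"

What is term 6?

WWWWWWWWWWWWWWWWWWWWWIIIIIIIIIIIIIINNNNNNPPPPPPPPPPPPP

Reading off run lengths: W runs 6, 9, 12, 15; I runs 4, 6, 8, 10; N runs 1, 2, 3, 4; P runs 3, 5, 7, 9 — each is linear in n, where the shown terms are n = 2, 3, 4, 5.
At n = 7 the blocks have lengths 21, 14, 6, 13.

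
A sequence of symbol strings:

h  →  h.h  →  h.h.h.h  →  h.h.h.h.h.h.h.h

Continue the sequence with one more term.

h.h.h.h.h.h.h.h.h.h.h.h.h.h.h.h

Each string is two copies of the previous one joined by '.'.
One more doubling of h.h.h.h.h.h.h.h gives the answer.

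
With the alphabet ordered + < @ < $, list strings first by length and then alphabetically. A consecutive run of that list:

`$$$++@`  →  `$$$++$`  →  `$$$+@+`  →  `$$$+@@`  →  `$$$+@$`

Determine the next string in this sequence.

Find the rightmost character of $$$+@$ below $, bump it to the next letter, and reset everything to its right to +.

$$$+$+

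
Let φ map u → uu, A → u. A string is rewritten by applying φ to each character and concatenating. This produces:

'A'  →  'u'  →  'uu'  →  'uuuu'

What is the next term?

uuuuuuuu

Rewriting each symbol of uuuu: u→uu, u→uu, u→uu, u→uu, which concatenates to uu uu uu uu.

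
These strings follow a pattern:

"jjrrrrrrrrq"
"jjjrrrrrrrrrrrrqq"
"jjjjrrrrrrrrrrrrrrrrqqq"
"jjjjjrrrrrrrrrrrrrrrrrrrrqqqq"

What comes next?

Term n consists of n j's, followed by 4n r's, followed by n-1 q's, where the shown terms are n = 2, 3, 4, 5.
Setting n = 6 gives 6, 24, 5 characters in each block.

jjjjjjrrrrrrrrrrrrrrrrrrrrrrrrqqqqq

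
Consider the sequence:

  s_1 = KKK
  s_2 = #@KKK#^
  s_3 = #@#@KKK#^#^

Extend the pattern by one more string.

#@#@#@KKK#^#^#^

s(k+1) = #@·s(k)·#^, so each term gains #@ as a prefix and #^ as a suffix.
So the next term is #@·#@#@KKK#^#^·#^.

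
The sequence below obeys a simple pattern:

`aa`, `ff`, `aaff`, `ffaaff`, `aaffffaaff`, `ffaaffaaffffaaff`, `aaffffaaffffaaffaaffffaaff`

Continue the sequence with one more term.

This is a Fibonacci-style word recurrence s(k) = s(k−2)·s(k−1): e.g. aa·ff = aaff.
So term 8 is ffaaffaaffffaaff·aaffffaaffffaaffaaffffaaff.

ffaaffaaffffaaffaaffffaaffffaaffaaffffaaff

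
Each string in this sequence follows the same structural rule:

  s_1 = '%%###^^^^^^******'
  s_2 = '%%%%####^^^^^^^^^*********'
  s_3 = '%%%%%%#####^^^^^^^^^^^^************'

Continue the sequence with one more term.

Reading off run lengths: % runs 2, 4, 6; # runs 3, 4, 5; ^ runs 6, 9, 12; * runs 6, 9, 12 — each is linear in n (n = 1, 2, …).
Setting n = 4 gives 8, 6, 15, 15 characters in each block.

%%%%%%%%######^^^^^^^^^^^^^^^***************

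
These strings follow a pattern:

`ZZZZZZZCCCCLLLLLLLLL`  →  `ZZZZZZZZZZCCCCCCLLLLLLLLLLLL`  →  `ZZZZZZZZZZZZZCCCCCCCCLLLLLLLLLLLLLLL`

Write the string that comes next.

ZZZZZZZZZZZZZZZZCCCCCCCCCCLLLLLLLLLLLLLLLLLL

Term n consists of 3n-2 Z's, followed by 2n-2 C's, followed by 3n L's, where the shown terms are n = 3, 4, 5.
At n = 6 the blocks have lengths 16, 10, 18.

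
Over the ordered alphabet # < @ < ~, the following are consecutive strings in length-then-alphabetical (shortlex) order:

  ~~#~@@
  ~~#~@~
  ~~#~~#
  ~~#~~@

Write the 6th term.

~~@###

Continuing the enumeration 2 steps past ~~#~~@: ~~#~~@ → ~~#~~~ → (answer).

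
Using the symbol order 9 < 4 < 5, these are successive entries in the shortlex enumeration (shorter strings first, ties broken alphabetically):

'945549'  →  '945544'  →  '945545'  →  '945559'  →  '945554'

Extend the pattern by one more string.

945555

The successor of 945554 increments the rightmost position that isn't already 5 and resets every position after it to 9.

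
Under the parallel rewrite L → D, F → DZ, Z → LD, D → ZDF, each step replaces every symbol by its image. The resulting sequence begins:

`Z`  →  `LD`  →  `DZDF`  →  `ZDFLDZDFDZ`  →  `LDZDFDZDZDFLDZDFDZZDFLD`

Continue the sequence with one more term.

Applying the rule to each of the 23 symbols of LDZDFDZDZDFLDZDFDZZDFLD gives the pieces D ZDF LD ZDF DZ ZDF LD ZDF LD ZDF DZ D ZDF LD ZDF DZ ZDF LD LD ZDF DZ D ZDF, which concatenate to the answer.

DZDFLDZDFDZZDFLDZDFLDZDFDZDZDFLDZDFDZZDFLDLDZDFDZDZDF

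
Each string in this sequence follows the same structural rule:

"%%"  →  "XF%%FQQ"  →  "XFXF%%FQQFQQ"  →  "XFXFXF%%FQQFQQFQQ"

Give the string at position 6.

XFXFXFXFXF%%FQQFQQFQQFQQFQQ

s(k+1) = XF·s(k)·FQQ, so each term gains XF as a prefix and FQQ as a suffix.
From XFXFXF%%FQQFQQFQQ, 2 further steps: XFXFXF%%FQQFQQFQQ → XFXFXFXF%%FQQFQQFQQFQQ → (answer).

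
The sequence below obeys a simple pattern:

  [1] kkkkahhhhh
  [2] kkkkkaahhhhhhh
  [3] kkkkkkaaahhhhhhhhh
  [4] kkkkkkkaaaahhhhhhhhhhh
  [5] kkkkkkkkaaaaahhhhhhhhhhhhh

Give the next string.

kkkkkkkkkaaaaaahhhhhhhhhhhhhhh

Reading off run lengths: k runs 4, 5, 6, 7, 8; a runs 1, 2, 3, 4, 5; h runs 5, 7, 9, 11, 13 — each is linear in n, where the shown terms are n = 2, 3, 4, 5, 6.
For the next term, n = 7, so the run lengths are 9, 6, 15.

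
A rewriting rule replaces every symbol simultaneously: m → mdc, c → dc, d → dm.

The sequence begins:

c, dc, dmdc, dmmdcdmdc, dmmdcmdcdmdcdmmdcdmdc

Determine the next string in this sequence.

φ(dmmdcmdcdmdcdmmdcdmdc) expands symbol-by-symbol to dm mdc mdc dm dc mdc dm dc dm mdc dm dc dm mdc mdc dm dc dm mdc dm dc; joining the 21 pieces gives the next term.

dmmdcmdcdmdcmdcdmdcdmmdcdmdcdmmdcmdcdmdcdmmdcdmdc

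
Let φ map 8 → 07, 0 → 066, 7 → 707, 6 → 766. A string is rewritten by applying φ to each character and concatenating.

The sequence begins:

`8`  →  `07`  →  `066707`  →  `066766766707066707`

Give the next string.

Applying the rule to each of the 18 symbols of 066766766707066707 gives the pieces 066 766 766 707 766 766 707 766 766 707 066 707 066 766 766 707 066 707, which concatenate to the answer.

066766766707766766707766766707066707066766766707066707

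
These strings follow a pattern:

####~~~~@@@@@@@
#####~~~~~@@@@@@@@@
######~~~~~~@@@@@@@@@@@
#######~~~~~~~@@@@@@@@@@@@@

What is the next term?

########~~~~~~~~@@@@@@@@@@@@@@@

Each string has the form #^{n+1} ~^{n+1} @^{2n+1}, where the shown terms are n = 3, 4, 5, 6.
Setting n = 7 gives 8, 8, 15 characters in each block.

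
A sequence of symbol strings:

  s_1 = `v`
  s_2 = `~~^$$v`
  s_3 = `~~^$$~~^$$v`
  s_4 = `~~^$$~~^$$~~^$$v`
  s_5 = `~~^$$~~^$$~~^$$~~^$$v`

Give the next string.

~~^$$~~^$$~~^$$~~^$$~~^$$v

Each term is the previous one with ~~^$$ prepended.
So the next term is ~~^$$·~~^$$~~^$$~~^$$~~^$$v.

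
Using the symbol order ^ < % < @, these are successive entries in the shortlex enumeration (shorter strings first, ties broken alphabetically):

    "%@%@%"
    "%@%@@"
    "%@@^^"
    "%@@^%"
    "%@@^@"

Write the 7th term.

Advancing 2 positions from %@@^@ through %@@^@ → %@@%^ reaches term 7.

%@@%%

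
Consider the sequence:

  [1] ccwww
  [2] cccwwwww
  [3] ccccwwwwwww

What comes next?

cccccwwwwwwwww

Each string has the form c^{n+1} w^{2n+1} (n = 1, 2, …).
Setting n = 4 gives 5, 9 characters in each block.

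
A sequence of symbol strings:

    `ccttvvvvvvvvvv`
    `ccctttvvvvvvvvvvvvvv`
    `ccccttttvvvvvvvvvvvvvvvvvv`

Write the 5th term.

Term n consists of n c's, followed by n t's, followed by 4n+2 v's, where the shown terms are n = 2, 3, 4.
At n = 6 the blocks have lengths 6, 6, 26.

ccccccttttttvvvvvvvvvvvvvvvvvvvvvvvvvv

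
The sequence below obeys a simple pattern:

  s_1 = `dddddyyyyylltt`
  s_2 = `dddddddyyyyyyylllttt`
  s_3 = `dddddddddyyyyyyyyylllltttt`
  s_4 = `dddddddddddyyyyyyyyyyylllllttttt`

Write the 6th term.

Reading off run lengths: d runs 5, 7, 9, 11; y runs 5, 7, 9, 11; l runs 2, 3, 4, 5; t runs 2, 3, 4, 5 — each is linear in n, where the shown terms are n = 2, 3, 4, 5.
At n = 7 the blocks have lengths 15, 15, 7, 7.

dddddddddddddddyyyyyyyyyyyyyyylllllllttttttt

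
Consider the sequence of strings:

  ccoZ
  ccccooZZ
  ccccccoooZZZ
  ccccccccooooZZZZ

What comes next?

Each string has the form c^{2n} o^{n} Z^{n} (n = 1, 2, …).
At n = 5 the blocks have lengths 10, 5, 5.

ccccccccccoooooZZZZZ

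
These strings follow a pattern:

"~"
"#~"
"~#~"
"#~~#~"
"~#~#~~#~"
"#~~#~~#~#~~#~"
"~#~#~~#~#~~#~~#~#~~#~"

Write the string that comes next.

#~~#~~#~#~~#~~#~#~~#~#~~#~~#~#~~#~

Each term (from the third on) is the two preceding terms concatenated in order: term 3 = ~·#~ = ~#~.
Continuing: #~~#~~#~#~~#~ · ~#~#~~#~#~~#~~#~#~~#~ gives term 8.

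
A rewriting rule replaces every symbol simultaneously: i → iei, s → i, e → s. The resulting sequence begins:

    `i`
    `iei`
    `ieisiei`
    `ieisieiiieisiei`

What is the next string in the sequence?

ieisieiiieisieiieiieisieiiieisiei

Replace each of the 15 characters of ieisieiiieisiei in place — iei s iei i iei s iei iei iei s iei i iei s iei — and concatenate.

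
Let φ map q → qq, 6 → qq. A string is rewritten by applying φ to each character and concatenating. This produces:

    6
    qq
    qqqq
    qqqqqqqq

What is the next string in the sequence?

Rewriting each symbol of qqqqqqqq: q→qq, q→qq, q→qq, q→qq, q→qq, q→qq, q→qq, q→qq, which concatenates to qq qq qq qq qq qq qq qq.

qqqqqqqqqqqqqqqq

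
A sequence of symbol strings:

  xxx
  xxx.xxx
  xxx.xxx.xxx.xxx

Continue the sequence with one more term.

Each string is two copies of the previous one joined by '.'.
One more doubling of xxx.xxx.xxx.xxx gives the answer.

xxx.xxx.xxx.xxx.xxx.xxx.xxx.xxx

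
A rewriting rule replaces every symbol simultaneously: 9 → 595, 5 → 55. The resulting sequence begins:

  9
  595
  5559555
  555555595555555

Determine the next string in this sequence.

5555555555555559555555555555555

Applying the rule to each of the 15 symbols of 555555595555555 gives the pieces 55 55 55 55 55 55 55 595 55 55 55 55 55 55 55, which concatenate to the answer.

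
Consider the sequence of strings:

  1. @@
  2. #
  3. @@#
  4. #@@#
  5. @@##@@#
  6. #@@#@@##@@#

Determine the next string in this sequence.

From term 3 onward, concatenate the second-to-last term with the last: @@·# = @@#, #·@@# = #@@#, …
So term 7 is @@##@@#·#@@#@@##@@#.

@@##@@##@@#@@##@@#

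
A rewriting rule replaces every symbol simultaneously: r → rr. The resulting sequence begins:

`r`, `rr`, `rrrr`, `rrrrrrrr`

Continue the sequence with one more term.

rrrrrrrrrrrrrrrr

Apply φ to rrrrrrrr symbol by symbol: r→rr, r→rr, r→rr, r→rr, r→rr, r→rr, r→rr, r→rr; joined: rr rr rr rr rr rr rr rr.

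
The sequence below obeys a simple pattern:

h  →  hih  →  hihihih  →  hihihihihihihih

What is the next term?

Every step duplicates the string with 'i' between the halves.
Doubling hihihihihihihih with 'i' between the halves:

hihihihihihihihihihihihihihihih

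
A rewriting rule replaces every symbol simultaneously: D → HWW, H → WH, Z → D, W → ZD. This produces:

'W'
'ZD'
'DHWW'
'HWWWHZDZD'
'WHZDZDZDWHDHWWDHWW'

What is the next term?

ZDWHDHWWDHWWDHWWZDWHHWWWHZDZDHWWWHZDZD

Applying the rule to each of the 18 symbols of WHZDZDZDWHDHWWDHWW gives the pieces ZD WH D HWW D HWW D HWW ZD WH HWW WH ZD ZD HWW WH ZD ZD, which concatenate to the answer.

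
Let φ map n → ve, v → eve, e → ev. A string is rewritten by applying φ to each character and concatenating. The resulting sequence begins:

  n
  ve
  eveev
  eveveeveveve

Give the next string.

Apply φ to eveveeveveve symbol by symbol: e→ev, v→eve, e→ev, v→eve, e→ev, e→ev, v→eve, e→ev, v→eve, e→ev, v→eve, e→ev; joined: ev eve ev eve ev ev eve ev eve ev eve ev.

eveveeveveeveveveeveveeveveev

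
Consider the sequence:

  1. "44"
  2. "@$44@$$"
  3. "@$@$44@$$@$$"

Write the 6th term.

@$@$@$@$@$44@$$@$$@$$@$$@$$

s(k+1) = @$·s(k)·@$$, so each term gains @$ as a prefix and @$$ as a suffix.
From @$@$44@$$@$$, 3 further steps: @$@$44@$$@$$ → @$@$@$44@$$@$$@$$ → @$@$@$@$44@$$@$$@$$@$$ → (answer).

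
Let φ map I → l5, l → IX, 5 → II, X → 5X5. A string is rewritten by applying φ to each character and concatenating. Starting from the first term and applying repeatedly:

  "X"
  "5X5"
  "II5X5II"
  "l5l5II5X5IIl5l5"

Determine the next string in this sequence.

Rewriting the 15 symbols of l5l5II5X5IIl5l5 one by one yields IX II IX II l5 l5 II 5X5 II l5 l5 IX II IX II; concatenated:

IXIIIXIIl5l5II5X5IIl5l5IXIIIXII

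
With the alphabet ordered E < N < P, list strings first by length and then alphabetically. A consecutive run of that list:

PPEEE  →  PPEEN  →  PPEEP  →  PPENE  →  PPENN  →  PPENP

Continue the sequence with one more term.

PPEPE

Treat PPENP as a base-3 numeral over the given alphabet and add one, carrying through any trailing P's.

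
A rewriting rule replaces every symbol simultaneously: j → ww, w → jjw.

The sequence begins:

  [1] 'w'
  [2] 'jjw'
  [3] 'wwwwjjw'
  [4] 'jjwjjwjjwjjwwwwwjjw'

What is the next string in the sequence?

wwwwjjwwwwwjjwwwwwjjwwwwwjjwjjwjjwjjwjjwwwwwjjw

Replace each of the 19 characters of jjwjjwjjwjjwwwwwjjw in place — ww ww jjw ww ww jjw ww ww jjw ww ww jjw jjw jjw jjw jjw ww ww jjw — and concatenate.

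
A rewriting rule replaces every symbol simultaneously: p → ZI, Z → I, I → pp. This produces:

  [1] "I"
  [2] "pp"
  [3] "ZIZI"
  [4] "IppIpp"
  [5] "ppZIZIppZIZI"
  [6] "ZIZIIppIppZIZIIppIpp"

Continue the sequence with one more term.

Rewriting the 20 symbols of ZIZIIppIppZIZIIppIpp one by one yields I pp I pp pp ZI ZI pp ZI ZI I pp I pp pp ZI ZI pp ZI ZI; concatenated:

IppIppppZIZIppZIZIIppIppppZIZIppZIZI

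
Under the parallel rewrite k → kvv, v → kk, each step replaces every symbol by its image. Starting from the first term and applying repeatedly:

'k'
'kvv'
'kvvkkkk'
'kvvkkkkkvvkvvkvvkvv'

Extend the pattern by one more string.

Rewriting the 19 symbols of kvvkkkkkvvkvvkvvkvv one by one yields kvv kk kk kvv kvv kvv kvv kvv kk kk kvv kk kk kvv kk kk kvv kk kk; concatenated:

kvvkkkkkvvkvvkvvkvvkvvkkkkkvvkkkkkvvkkkkkvvkkkk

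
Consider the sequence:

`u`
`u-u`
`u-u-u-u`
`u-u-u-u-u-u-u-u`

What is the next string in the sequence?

s(k+1) = s(k)·-·s(k) — each term doubles the last with '-' between the halves.
One more doubling of u-u-u-u-u-u-u-u gives the answer.

u-u-u-u-u-u-u-u-u-u-u-u-u-u-u-u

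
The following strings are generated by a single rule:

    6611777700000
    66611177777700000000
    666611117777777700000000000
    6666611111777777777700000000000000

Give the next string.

Each string has the form 6^{n} 1^{n} 7^{2n} 0^{3n-1}, where the shown terms are n = 2, 3, 4, 5.
Setting n = 6 gives 6, 6, 12, 17 characters in each block.

66666611111177777777777700000000000000000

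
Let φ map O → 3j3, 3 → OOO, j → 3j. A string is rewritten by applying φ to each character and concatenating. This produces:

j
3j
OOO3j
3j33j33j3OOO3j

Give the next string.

Rewriting the 14 symbols of 3j33j33j3OOO3j one by one yields OOO 3j OOO OOO 3j OOO OOO 3j OOO 3j3 3j3 3j3 OOO 3j; concatenated:

OOO3jOOOOOO3jOOOOOO3jOOO3j33j33j3OOO3j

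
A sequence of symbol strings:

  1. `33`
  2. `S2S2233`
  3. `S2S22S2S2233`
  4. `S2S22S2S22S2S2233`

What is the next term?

S2S22S2S22S2S22S2S2233

Each term is the previous one with S2S22 prepended.
So the next term is S2S22·S2S22S2S22S2S2233.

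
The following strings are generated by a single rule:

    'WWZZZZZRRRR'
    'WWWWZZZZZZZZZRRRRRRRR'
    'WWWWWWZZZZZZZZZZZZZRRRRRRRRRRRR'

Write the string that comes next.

WWWWWWWWZZZZZZZZZZZZZZZZZRRRRRRRRRRRRRRRR

The n-th term is 2n W's then 4n+1 Z's then 4n R's (n = 1, 2, …).
At n = 4 the blocks have lengths 8, 17, 16.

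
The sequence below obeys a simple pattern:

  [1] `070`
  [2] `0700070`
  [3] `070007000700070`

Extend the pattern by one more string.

Every step duplicates the string with '0' between the halves.
Doubling 070007000700070 with '0' between the halves:

0700070007000700070007000700070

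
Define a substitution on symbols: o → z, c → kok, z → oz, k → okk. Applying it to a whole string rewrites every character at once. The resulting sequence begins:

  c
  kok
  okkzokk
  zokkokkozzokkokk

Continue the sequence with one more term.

ozzokkokkzokkokkzozozzokkokkzokkokk

Replace each of the 16 characters of zokkokkozzokkokk in place — oz z okk okk z okk okk z oz oz z okk okk z okk okk — and concatenate.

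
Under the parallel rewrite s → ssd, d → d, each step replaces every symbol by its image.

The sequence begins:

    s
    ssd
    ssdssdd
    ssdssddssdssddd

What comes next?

Rewriting the 15 symbols of ssdssddssdssddd one by one yields ssd ssd d ssd ssd d d ssd ssd d ssd ssd d d d; concatenated:

ssdssddssdssdddssdssddssdssdddd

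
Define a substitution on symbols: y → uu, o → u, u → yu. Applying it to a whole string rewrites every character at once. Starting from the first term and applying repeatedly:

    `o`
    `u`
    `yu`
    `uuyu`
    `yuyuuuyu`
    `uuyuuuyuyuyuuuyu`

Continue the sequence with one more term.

Rewriting the 16 symbols of uuyuuuyuyuyuuuyu one by one yields yu yu uu yu yu yu uu yu uu yu uu yu yu yu uu yu; concatenated:

yuyuuuyuyuyuuuyuuuyuuuyuyuyuuuyu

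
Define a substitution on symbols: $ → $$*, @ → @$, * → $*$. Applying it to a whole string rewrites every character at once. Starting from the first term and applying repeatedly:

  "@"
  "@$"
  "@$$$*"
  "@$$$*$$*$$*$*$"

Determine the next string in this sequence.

@$$$*$$*$$*$*$$$*$$*$*$$$*$$*$*$$$*$*$$$*

Replace each of the 14 characters of @$$$*$$*$$*$*$ in place — @$ $$* $$* $$* $*$ $$* $$* $*$ $$* $$* $*$ $$* $*$ $$* — and concatenate.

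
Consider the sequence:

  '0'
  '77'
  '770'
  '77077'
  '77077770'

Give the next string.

7707777077077

From term 3 onward, concatenate the last term with the second-to-last: 77·0 = 770, 770·77 = 77077, …
Continuing: 77077770 · 77077 gives term 6.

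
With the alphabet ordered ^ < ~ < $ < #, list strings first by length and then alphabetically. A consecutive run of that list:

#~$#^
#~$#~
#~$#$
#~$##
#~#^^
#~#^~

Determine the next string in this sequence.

Treat #~#^~ as a base-4 numeral over the given alphabet and add one, carrying through any trailing #'s.

#~#^$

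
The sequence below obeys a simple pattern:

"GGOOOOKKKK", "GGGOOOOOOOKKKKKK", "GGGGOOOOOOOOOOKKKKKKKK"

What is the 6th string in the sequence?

The n-th term is n G's then 3n-2 O's then 2n K's, where the shown terms are n = 2, 3, 4.
Setting n = 7 gives 7, 19, 14 characters in each block.

GGGGGGGOOOOOOOOOOOOOOOOOOOKKKKKKKKKKKKKK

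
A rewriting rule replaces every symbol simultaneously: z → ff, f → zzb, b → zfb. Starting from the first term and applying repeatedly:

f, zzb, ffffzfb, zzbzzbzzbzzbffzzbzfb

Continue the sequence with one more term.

ffffzfbffffzfbffffzfbffffzfbzzbzzbffffzfbffzzbzfb

Replace each of the 20 characters of zzbzzbzzbzzbffzzbzfb in place — ff ff zfb ff ff zfb ff ff zfb ff ff zfb zzb zzb ff ff zfb ff zzb zfb — and concatenate.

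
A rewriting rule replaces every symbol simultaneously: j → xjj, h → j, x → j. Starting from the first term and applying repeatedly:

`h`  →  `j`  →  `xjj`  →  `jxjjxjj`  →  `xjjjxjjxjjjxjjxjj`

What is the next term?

Rewriting the 17 symbols of xjjjxjjxjjjxjjxjj one by one yields j xjj xjj xjj j xjj xjj j xjj xjj xjj j xjj xjj j xjj xjj; concatenated:

jxjjxjjxjjjxjjxjjjxjjxjjxjjjxjjxjjjxjjxjj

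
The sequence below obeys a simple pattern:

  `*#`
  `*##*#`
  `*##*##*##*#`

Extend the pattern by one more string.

Each string is two copies of the previous one joined by '#'.
Doubling *##*##*##*# with '#' between the halves:

*##*##*##*##*##*##*##*#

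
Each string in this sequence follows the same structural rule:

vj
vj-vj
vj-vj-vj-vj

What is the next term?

vj-vj-vj-vj-vj-vj-vj-vj

Each string is two copies of the previous one joined by '-'.
One more doubling of vj-vj-vj-vj gives the answer.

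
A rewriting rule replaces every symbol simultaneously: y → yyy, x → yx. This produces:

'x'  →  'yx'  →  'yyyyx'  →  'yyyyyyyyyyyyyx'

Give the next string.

yyyyyyyyyyyyyyyyyyyyyyyyyyyyyyyyyyyyyyyyx

φ(yyyyyyyyyyyyyx) expands symbol-by-symbol to yyy yyy yyy yyy yyy yyy yyy yyy yyy yyy yyy yyy yyy yx; joining the 14 pieces gives the next term.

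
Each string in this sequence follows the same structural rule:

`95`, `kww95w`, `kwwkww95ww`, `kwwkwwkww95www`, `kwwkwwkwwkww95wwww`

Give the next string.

Each term wraps the previous one in kww on the left and w on the right.
Applying this once more to kwwkwwkwwkww95wwww:

kwwkwwkwwkwwkww95wwwww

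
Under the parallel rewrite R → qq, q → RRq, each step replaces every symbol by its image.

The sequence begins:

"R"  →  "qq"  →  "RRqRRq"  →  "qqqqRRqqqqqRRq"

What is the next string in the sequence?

φ(qqqqRRqqqqqRRq) expands symbol-by-symbol to RRq RRq RRq RRq qq qq RRq RRq RRq RRq RRq qq qq RRq; joining the 14 pieces gives the next term.

RRqRRqRRqRRqqqqqRRqRRqRRqRRqRRqqqqqRRq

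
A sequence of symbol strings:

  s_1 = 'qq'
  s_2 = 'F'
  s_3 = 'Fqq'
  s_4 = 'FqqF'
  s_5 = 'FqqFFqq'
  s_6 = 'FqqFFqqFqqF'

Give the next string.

FqqFFqqFqqFFqqFFqq

Each term (from the third on) is the previous term followed by the one before it: term 3 = F·qq = Fqq.
Continuing: FqqFFqqFqqF · FqqFFqq gives term 7.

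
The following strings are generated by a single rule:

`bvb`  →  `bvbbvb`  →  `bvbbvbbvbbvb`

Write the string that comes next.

Each string is two copies of the previous one concatenated.
So the next term is two copies of bvbbvbbvbbvb.

bvbbvbbvbbvbbvbbvbbvbbvb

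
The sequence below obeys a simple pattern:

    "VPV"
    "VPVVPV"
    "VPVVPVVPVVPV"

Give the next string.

Each string is two copies of the previous one concatenated.
One more doubling of VPVVPVVPVVPV gives the answer.

VPVVPVVPVVPVVPVVPVVPVVPV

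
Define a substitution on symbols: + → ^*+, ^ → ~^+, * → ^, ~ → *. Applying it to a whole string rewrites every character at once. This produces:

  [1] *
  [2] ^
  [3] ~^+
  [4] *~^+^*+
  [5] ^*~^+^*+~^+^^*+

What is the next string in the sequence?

Applying the rule to each of the 15 symbols of ^*~^+^*+~^+^^*+ gives the pieces ~^+ ^ * ~^+ ^*+ ~^+ ^ ^*+ * ~^+ ^*+ ~^+ ~^+ ^ ^*+, which concatenate to the answer.

~^+^*~^+^*+~^+^^*+*~^+^*+~^+~^+^^*+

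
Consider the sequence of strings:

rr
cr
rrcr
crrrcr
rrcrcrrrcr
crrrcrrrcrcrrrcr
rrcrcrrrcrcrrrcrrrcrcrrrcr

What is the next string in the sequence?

crrrcrrrcrcrrrcrrrcrcrrrcrcrrrcrrrcrcrrrcr

From term 3 onward, concatenate the second-to-last term with the last: rr·cr = rrcr, cr·rrcr = crrrcr, …
The next term joins crrrcrrrcrcrrrcr and rrcrcrrrcrcrrrcrrrcrcrrrcr.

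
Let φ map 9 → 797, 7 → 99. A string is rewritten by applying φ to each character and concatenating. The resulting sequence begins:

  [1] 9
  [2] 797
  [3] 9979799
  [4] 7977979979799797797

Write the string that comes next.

99797999979799797797997979979779799797999979799

φ(7977979979799797797) expands symbol-by-symbol to 99 797 99 99 797 99 797 797 99 797 99 797 797 99 797 99 99 797 99; joining the 19 pieces gives the next term.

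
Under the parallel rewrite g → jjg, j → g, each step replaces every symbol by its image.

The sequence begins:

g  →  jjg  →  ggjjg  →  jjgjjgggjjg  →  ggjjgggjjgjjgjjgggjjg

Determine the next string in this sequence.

jjgjjgggjjgjjgjjgggjjgggjjgggjjgjjgjjgggjjg

Applying the rule to each of the 21 symbols of ggjjgggjjgjjgjjgggjjg gives the pieces jjg jjg g g jjg jjg jjg g g jjg g g jjg g g jjg jjg jjg g g jjg, which concatenate to the answer.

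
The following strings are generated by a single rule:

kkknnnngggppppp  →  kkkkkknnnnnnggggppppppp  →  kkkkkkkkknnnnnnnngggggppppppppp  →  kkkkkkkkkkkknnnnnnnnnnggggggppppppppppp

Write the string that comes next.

Term n consists of 3n k's, followed by 2n+2 n's, followed by n+2 g's, followed by 2n+3 p's (n = 1, 2, …).
At n = 5 the blocks have lengths 15, 12, 7, 13.

kkkkkkkkkkkkkkknnnnnnnnnnnngggggggppppppppppppp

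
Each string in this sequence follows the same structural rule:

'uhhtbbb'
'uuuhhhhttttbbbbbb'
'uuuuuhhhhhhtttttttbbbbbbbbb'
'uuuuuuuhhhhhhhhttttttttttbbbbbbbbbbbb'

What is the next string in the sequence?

Each string has the form u^{2n-1} h^{2n} t^{3n-2} b^{3n} (n = 1, 2, …).
Setting n = 5 gives 9, 10, 13, 15 characters in each block.

uuuuuuuuuhhhhhhhhhhtttttttttttttbbbbbbbbbbbbbbb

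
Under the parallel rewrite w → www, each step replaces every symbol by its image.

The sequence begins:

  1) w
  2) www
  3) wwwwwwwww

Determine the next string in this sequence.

wwwwwwwwwwwwwwwwwwwwwwwwwww

Rewriting each symbol of wwwwwwwww: w→www, w→www, w→www, w→www, w→www, w→www, w→www, w→www, w→www, which concatenates to www www www www www www www www www.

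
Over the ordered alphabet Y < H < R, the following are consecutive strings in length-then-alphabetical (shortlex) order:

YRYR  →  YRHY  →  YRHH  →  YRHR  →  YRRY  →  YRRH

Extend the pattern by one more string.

Treat YRRH as a base-3 numeral over the given alphabet and add one, carrying through any trailing R's.

YRRR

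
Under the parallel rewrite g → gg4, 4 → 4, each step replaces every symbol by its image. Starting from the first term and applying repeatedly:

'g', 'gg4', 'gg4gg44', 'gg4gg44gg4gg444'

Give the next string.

gg4gg44gg4gg444gg4gg44gg4gg4444

φ(gg4gg44gg4gg444) expands symbol-by-symbol to gg4 gg4 4 gg4 gg4 4 4 gg4 gg4 4 gg4 gg4 4 4 4; joining the 15 pieces gives the next term.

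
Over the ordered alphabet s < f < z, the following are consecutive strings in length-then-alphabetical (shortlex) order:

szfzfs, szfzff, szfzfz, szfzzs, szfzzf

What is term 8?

Advancing 3 positions from szfzzf through szfzzf → szfzzz → szzsss reaches term 8.

szzssf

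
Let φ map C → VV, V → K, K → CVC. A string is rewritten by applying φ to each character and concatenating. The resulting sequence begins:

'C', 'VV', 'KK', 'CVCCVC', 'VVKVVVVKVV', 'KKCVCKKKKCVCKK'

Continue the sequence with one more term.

φ(KKCVCKKKKCVCKK) expands symbol-by-symbol to CVC CVC VV K VV CVC CVC CVC CVC VV K VV CVC CVC; joining the 14 pieces gives the next term.

CVCCVCVVKVVCVCCVCCVCCVCVVKVVCVCCVC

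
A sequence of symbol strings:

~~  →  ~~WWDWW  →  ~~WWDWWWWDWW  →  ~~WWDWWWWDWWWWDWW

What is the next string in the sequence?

The strings grow by a fixed suffix WWDWW each time.
One more step from ~~WWDWWWWDWWWWDWW gives the answer.

~~WWDWWWWDWWWWDWWWWDWW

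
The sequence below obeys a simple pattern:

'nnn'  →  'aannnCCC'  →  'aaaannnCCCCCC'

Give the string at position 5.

Every step adds aa to the front and CCC to the end of the previous string.
From aaaannnCCCCCC, 2 further steps: aaaannnCCCCCC → aaaaaannnCCCCCCCCC → (answer).

aaaaaaaannnCCCCCCCCCCCC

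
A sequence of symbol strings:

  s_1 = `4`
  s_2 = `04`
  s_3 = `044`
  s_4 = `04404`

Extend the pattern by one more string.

04404044

From term 3 onward, concatenate the last term with the second-to-last: 04·4 = 044, 044·04 = 04404, …
The next term joins 04404 and 044.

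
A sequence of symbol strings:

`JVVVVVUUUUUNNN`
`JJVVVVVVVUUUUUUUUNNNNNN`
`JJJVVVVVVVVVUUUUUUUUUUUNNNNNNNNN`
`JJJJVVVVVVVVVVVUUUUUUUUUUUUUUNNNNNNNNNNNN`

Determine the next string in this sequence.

Term n consists of n J's, followed by 2n+3 V's, followed by 3n+2 U's, followed by 3n N's (n = 1, 2, …).
At n = 5 the blocks have lengths 5, 13, 17, 15.

JJJJJVVVVVVVVVVVVVUUUUUUUUUUUUUUUUUNNNNNNNNNNNNNNN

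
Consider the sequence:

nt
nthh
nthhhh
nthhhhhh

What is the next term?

Each term is the previous one with hh appended.
Applying this once more to nthhhhhh:

nthhhhhhhh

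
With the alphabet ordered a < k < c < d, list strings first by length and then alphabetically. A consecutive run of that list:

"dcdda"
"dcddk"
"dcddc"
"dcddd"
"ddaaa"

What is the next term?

Treat ddaaa as a base-4 numeral over the given alphabet and add one, carrying through any trailing d's.

ddaak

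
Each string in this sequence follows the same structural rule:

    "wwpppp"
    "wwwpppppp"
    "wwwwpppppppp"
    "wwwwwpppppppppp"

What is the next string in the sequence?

Term n consists of n w's, followed by 2n p's, where the shown terms are n = 2, 3, 4, 5.
At n = 6 the blocks have lengths 6, 12.

wwwwwwpppppppppppp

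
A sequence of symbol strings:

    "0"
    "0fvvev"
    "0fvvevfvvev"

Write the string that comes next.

Each term is the previous one with fvvev appended.
Applying this once more to 0fvvevfvvev:

0fvvevfvvevfvvev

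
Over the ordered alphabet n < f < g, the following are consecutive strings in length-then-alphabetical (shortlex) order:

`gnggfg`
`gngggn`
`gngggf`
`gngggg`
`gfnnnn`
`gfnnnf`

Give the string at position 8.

gfnnfn

Advancing 2 positions from gfnnnf through gfnnnf → gfnnng reaches term 8.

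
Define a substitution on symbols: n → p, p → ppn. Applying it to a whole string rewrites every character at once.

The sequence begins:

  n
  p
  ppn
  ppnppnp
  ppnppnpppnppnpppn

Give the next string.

Replace each of the 17 characters of ppnppnpppnppnpppn in place — ppn ppn p ppn ppn p ppn ppn ppn p ppn ppn p ppn ppn ppn p — and concatenate.

ppnppnpppnppnpppnppnppnpppnppnpppnppnppnp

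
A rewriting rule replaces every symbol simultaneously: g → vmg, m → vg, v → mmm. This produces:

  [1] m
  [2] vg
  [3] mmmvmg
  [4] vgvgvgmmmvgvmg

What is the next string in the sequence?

φ(vgvgvgmmmvgvmg) expands symbol-by-symbol to mmm vmg mmm vmg mmm vmg vg vg vg mmm vmg mmm vg vmg; joining the 14 pieces gives the next term.

mmmvmgmmmvmgmmmvmgvgvgvgmmmvmgmmmvgvmg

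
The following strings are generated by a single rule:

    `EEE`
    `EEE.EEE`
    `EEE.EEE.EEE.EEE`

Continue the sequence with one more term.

s(k+1) = s(k)·.·s(k) — each term doubles the last with '.' between the halves.
Doubling EEE.EEE.EEE.EEE with '.' between the halves:

EEE.EEE.EEE.EEE.EEE.EEE.EEE.EEE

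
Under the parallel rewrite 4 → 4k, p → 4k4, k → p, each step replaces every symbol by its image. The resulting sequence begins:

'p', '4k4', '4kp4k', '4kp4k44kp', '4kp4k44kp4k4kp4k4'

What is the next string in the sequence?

Applying the rule to each of the 17 symbols of 4kp4k44kp4k4kp4k4 gives the pieces 4k p 4k4 4k p 4k 4k p 4k4 4k p 4k p 4k4 4k p 4k, which concatenate to the answer.

4kp4k44kp4k4kp4k44kp4kp4k44kp4k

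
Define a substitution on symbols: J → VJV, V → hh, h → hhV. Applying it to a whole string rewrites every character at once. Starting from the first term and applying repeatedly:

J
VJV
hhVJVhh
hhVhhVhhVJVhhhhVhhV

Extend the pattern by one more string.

hhVhhVhhhhVhhVhhhhVhhVhhVJVhhhhVhhVhhVhhVhhhhVhhVhh

Applying the rule to each of the 19 symbols of hhVhhVhhVJVhhhhVhhV gives the pieces hhV hhV hh hhV hhV hh hhV hhV hh VJV hh hhV hhV hhV hhV hh hhV hhV hh, which concatenate to the answer.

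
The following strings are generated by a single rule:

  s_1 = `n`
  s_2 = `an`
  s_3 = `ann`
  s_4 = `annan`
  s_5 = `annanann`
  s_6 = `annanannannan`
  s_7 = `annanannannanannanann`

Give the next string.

From term 3 onward, concatenate the last term with the second-to-last: an·n = ann, ann·an = annan, …
Continuing: annanannannanannanann · annanannannan gives term 8.

annanannannanannanannannanannannan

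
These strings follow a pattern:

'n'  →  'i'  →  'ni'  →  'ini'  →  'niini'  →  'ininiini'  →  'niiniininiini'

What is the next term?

ininiininiiniininiini

Each term (from the third on) is the two preceding terms concatenated in order: term 3 = n·i = ni.
So term 8 is ininiini·niiniininiini.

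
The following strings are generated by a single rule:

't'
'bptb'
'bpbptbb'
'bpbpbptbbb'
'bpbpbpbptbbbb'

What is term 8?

Each term wraps the previous one in bp on the left and b on the right.
From bpbpbpbptbbbb, 3 further steps: bpbpbpbptbbbb → bpbpbpbpbptbbbbb → bpbpbpbpbpbptbbbbbb → (answer).

bpbpbpbpbpbpbptbbbbbbb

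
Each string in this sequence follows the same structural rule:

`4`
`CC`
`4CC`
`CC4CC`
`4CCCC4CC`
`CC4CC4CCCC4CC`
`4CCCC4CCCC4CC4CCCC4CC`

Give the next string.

This is a Fibonacci-style word recurrence s(k) = s(k−2)·s(k−1): e.g. 4·CC = 4CC.
Continuing: CC4CC4CCCC4CC · 4CCCC4CCCC4CC4CCCC4CC gives term 8.

CC4CC4CCCC4CC4CCCC4CCCC4CC4CCCC4CC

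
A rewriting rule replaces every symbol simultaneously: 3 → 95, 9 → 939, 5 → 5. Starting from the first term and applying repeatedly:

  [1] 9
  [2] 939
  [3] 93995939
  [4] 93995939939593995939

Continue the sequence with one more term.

Replace each of the 20 characters of 93995939939593995939 in place — 939 95 939 939 5 939 95 939 939 95 939 5 939 95 939 939 5 939 95 939 — and concatenate.

9399593993959399593993995939593995939939593995939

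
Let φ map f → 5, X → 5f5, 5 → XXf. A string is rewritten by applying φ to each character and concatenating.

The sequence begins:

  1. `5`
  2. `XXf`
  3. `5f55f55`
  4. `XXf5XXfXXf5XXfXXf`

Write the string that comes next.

Rewriting the 17 symbols of XXf5XXfXXf5XXfXXf one by one yields 5f5 5f5 5 XXf 5f5 5f5 5 5f5 5f5 5 XXf 5f5 5f5 5 5f5 5f5 5; concatenated:

5f55f55XXf5f55f555f55f55XXf5f55f555f55f55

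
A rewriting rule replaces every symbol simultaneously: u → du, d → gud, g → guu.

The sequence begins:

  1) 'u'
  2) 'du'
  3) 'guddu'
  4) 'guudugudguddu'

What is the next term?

Replace each of the 13 characters of guudugudguddu in place — guu du du gud du guu du gud guu du gud gud du — and concatenate.

guududugudduguudugudguudugudguddu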